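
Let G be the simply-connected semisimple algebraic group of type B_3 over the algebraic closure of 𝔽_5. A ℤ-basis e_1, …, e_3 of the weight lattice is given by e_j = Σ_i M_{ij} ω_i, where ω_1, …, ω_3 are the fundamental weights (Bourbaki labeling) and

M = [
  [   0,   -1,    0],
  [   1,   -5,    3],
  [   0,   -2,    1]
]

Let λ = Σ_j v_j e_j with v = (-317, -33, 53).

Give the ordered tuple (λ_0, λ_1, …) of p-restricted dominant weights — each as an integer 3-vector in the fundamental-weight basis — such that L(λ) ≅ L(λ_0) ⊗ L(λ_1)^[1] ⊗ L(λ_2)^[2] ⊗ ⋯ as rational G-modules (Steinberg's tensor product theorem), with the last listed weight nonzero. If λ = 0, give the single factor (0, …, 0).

Converting to the ω-basis (c_i = row i of M dotted with v = (-317, -33, 53)):
  c_1 = 0*-317 + -1*-33 + 0*53 = 33
  c_2 = 1*-317 + -5*-33 + 3*53 = 7
  c_3 = 0*-317 + -2*-33 + 1*53 = 119
Base-5 expansion of each c_i:
  c_1 = 33 = 3·5^0 + 1·5^1 + 1·5^2
  c_2 = 7 = 2·5^0 + 1·5^1
  c_3 = 119 = 4·5^0 + 3·5^1 + 4·5^2
p-restricted factor λ_0 = (3, 2, 4)
p-restricted factor λ_1 = (1, 1, 3)
p-restricted factor λ_2 = (1, 0, 4)

((3, 2, 4), (1, 1, 3), (1, 0, 4))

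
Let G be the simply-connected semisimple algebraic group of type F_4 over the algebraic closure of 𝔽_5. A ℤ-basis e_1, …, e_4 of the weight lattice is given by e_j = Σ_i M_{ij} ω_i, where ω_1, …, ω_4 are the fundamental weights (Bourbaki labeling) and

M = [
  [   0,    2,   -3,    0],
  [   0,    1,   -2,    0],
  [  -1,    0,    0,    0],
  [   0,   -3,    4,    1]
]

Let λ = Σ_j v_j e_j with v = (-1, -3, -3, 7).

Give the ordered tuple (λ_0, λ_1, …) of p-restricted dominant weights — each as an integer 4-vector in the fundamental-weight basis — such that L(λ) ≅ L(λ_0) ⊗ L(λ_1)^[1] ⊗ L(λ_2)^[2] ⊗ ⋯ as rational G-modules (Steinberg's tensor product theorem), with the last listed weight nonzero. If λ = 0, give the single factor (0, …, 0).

((3, 3, 1, 4),)

Compute c_i = Σ_j M_{ij} v_j with v = (-1, -3, -3, 7):
  c_1 = (0)·(-1) + (2)·(-3) + (-3)·(-3) + (0)·(7) = 3
  c_2 = (0)·(-1) + (1)·(-3) + (-2)·(-3) + (0)·(7) = 3
  c_3 = (-1)·(-1) + (0)·(-3) + (0)·(-3) + (0)·(7) = 1
  c_4 = (0)·(-1) + (-3)·(-3) + (4)·(-3) + (1)·(7) = 4
Base-5 expansion of each c_i:
  c_1 = 3 = 3·5^0
  c_2 = 3 = 3·5^0
  c_3 = 1 = 1·5^0
  c_4 = 4 = 4·5^0
p-restricted factor λ_0 = (3, 3, 1, 4)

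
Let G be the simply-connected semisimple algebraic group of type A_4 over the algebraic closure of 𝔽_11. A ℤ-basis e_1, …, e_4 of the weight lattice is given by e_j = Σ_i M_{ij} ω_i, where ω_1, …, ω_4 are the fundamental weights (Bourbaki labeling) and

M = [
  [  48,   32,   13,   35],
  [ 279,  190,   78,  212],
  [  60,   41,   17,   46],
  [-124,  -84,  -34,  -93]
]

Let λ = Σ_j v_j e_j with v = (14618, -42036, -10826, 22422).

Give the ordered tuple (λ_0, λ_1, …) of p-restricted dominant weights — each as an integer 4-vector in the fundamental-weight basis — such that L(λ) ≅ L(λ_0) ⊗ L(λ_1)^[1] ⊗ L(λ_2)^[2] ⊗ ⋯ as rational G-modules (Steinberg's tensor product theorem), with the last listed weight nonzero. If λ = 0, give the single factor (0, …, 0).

((5, 2, 6, 9), (5, 1, 0, 1), (4, 5, 8, 10))

ω-coordinates c = M·v, v = (14618, -42036, -10826, 22422):
  c_1 = (48)·(14618) + (32)·(-42036) + (13)·(-10826) + (35)·(22422) = 544
  c_2 = (279)·(14618) + (190)·(-42036) + (78)·(-10826) + (212)·(22422) = 618
  c_3 = (60)·(14618) + (41)·(-42036) + (17)·(-10826) + (46)·(22422) = 974
  c_4 = (-124)·(14618) + (-84)·(-42036) + (-34)·(-10826) + (-93)·(22422) = 1230
Expand coordinatewise in base 11:
  c_1 = 544 = 5·11^0 + 5·11^1 + 4·11^2
  c_2 = 618 = 2·11^0 + 1·11^1 + 5·11^2
  c_3 = 974 = 6·11^0 + 0·11^1 + 8·11^2
  c_4 = 1230 = 9·11^0 + 1·11^1 + 10·11^2
Factor λ_0 = (5, 2, 6, 9)
Factor λ_1 = (5, 1, 0, 1)
Factor λ_2 = (4, 5, 8, 10)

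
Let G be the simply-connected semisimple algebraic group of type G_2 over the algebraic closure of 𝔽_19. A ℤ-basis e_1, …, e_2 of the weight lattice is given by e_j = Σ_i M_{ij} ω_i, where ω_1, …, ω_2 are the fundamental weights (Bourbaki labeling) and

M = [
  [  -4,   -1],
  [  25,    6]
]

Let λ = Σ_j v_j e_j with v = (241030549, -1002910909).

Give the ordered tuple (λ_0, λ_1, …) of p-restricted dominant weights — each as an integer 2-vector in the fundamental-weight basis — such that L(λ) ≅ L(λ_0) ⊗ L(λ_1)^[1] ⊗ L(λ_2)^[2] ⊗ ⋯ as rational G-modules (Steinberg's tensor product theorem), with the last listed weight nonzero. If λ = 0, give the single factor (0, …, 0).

Change of basis e → ω: c = M·v where v = (241030549, -1002910909):
  c_1 = (-4)·(241030549) + (-1)·(-1002910909) = 38788713
  c_2 = 25·241030549 + (6)·(-1002910909) = 8298271
Expand coordinatewise in base 19:
  c_1 = 38788713 = 4·19^0 + 18·19^1 + 2·19^2 + 12·19^3 + 12·19^4 + 15·19^5
  c_2 = 8298271 = 2·19^0 + 17·19^1 + 15·19^2 + 12·19^3 + 6·19^4 + 3·19^5
p-restricted factor λ_0 = (4, 2)
p-restricted factor λ_1 = (18, 17)
p-restricted factor λ_2 = (2, 15)
p-restricted factor λ_3 = (12, 12)
p-restricted factor λ_4 = (12, 6)
p-restricted factor λ_5 = (15, 3)

((4, 2), (18, 17), (2, 15), (12, 12), (12, 6), (15, 3))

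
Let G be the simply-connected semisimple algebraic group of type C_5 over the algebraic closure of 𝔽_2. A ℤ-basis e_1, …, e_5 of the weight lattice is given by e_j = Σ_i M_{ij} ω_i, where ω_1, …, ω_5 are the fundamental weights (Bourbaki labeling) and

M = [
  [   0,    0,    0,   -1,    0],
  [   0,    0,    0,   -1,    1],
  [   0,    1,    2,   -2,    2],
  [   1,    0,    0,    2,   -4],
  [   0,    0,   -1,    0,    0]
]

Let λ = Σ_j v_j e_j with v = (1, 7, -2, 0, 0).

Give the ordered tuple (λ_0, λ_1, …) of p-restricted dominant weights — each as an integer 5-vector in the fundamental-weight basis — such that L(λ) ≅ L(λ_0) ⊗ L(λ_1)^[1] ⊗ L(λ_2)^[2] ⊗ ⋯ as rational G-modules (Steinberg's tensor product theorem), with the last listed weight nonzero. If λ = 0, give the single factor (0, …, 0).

Converting to the ω-basis (c_i = row i of M dotted with v = (1, 7, -2, 0, 0)):
  c_1 = 0·1 + 0·7 + (0)·(-2) + (-1)·(0) + 0·0 = 0
  c_2 = 0·1 + 0·7 + (0)·(-2) + (-1)·(0) + 1·0 = 0
  c_3 = 0·1 + 1·7 + (2)·(-2) + (-2)·(0) + 2·0 = 3
  c_4 = 1·1 + 0·7 + (0)·(-2) + 2·0 + (-4)·(0) = 1
  c_5 = 0·1 + 0·7 + (-1)·(-2) + 0·0 + 0·0 = 2
Expand coordinatewise in base 2:
  c_1 = 0
  c_2 = 0
  c_3 = 3 = 1·2^0 + 1·2^1
  c_4 = 1 = 1·2^0
  c_5 = 2 = 0·2^0 + 1·2^1
λ_0 = (0, 0, 1, 1, 0)
λ_1 = (0, 0, 1, 0, 1)

((0, 0, 1, 1, 0), (0, 0, 1, 0, 1))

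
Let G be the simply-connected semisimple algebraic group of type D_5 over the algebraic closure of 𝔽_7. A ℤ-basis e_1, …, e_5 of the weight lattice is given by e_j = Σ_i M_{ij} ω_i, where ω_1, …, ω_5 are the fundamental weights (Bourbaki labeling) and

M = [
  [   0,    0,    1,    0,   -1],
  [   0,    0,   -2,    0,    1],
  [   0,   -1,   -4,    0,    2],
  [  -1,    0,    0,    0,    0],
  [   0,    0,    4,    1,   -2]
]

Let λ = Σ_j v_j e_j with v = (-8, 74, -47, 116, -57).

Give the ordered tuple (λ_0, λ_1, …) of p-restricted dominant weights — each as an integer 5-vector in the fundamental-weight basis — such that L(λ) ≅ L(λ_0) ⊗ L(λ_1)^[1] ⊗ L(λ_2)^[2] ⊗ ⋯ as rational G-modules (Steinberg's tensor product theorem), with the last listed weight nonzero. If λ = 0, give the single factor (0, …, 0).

Change of basis e → ω: c = M·v where v = (-8, 74, -47, 116, -57):
  c_1 = 0*-8 + 0*74 + 1*-47 + 0*116 + -1*-57 = 10
  c_2 = 0*-8 + 0*74 + -2*-47 + 0*116 + 1*-57 = 37
  c_3 = 0*-8 + -1*74 + -4*-47 + 0*116 + 2*-57 = 0
  c_4 = -1*-8 + 0*74 + 0*-47 + 0*116 + 0*-57 = 8
  c_5 = 0*-8 + 0*74 + 4*-47 + 1*116 + -2*-57 = 42
Base-7 expansion of each c_i:
  c_1 = 10 = 3·7^0 + 1·7^1
  c_2 = 37 = 2·7^0 + 5·7^1
  c_3 = 0
  c_4 = 8 = 1·7^0 + 1·7^1
  c_5 = 42 = 0·7^0 + 6·7^1
Factor λ_0 = (3, 2, 0, 1, 0)
Factor λ_1 = (1, 5, 0, 1, 6)

((3, 2, 0, 1, 0), (1, 5, 0, 1, 6))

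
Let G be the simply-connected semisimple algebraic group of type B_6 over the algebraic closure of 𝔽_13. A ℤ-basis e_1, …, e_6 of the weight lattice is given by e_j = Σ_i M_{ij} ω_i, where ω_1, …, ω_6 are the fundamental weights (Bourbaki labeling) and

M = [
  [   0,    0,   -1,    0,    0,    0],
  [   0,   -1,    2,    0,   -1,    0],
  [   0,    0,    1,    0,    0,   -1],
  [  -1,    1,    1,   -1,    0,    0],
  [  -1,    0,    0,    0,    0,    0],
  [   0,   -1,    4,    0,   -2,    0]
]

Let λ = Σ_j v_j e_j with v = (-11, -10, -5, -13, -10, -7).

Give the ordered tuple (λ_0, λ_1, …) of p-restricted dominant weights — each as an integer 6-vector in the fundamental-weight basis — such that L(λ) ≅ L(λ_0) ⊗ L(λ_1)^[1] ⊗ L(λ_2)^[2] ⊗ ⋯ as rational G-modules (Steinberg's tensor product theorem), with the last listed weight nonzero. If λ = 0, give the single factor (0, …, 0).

((5, 10, 2, 9, 11, 10),)

ω-coordinates c = M·v, v = (-11, -10, -5, -13, -10, -7):
  c_1 = (0)·(-11) + (0)·(-10) + (-1)·(-5) + (0)·(-13) + (0)·(-10) + (0)·(-7) = 5
  c_2 = (0)·(-11) + (-1)·(-10) + (2)·(-5) + (0)·(-13) + (-1)·(-10) + (0)·(-7) = 10
  c_3 = (0)·(-11) + (0)·(-10) + (1)·(-5) + (0)·(-13) + (0)·(-10) + (-1)·(-7) = 2
  c_4 = (-1)·(-11) + (1)·(-10) + (1)·(-5) + (-1)·(-13) + (0)·(-10) + (0)·(-7) = 9
  c_5 = (-1)·(-11) + (0)·(-10) + (0)·(-5) + (0)·(-13) + (0)·(-10) + (0)·(-7) = 11
  c_6 = (0)·(-11) + (-1)·(-10) + (4)·(-5) + (0)·(-13) + (-2)·(-10) + (0)·(-7) = 10
Writing each c_i in base p = 13:
  c_1 = 5 = 5·13^0
  c_2 = 10 = 10·13^0
  c_3 = 2 = 2·13^0
  c_4 = 9 = 9·13^0
  c_5 = 11 = 11·13^0
  c_6 = 10 = 10·13^0
Factor λ_0 = (5, 10, 2, 9, 11, 10)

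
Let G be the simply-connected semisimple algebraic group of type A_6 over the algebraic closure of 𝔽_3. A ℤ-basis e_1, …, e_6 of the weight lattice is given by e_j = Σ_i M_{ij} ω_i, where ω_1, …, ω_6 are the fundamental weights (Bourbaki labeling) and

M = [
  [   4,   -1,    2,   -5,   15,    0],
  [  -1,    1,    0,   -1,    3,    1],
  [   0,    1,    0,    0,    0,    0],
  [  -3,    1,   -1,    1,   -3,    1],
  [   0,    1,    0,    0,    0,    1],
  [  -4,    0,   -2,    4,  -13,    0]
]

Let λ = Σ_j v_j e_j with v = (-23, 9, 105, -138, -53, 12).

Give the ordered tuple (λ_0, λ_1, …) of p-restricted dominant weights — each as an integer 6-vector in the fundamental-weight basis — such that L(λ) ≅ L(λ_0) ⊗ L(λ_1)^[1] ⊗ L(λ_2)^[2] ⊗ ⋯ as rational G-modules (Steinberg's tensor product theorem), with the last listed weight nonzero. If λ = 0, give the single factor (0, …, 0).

Converting to the ω-basis (c_i = row i of M dotted with v = (-23, 9, 105, -138, -53, 12)):
  c_1 = 4*-23 + -1*9 + 2*105 + -5*-138 + 15*-53 + 0*12 = 4
  c_2 = -1*-23 + 1*9 + 0*105 + -1*-138 + 3*-53 + 1*12 = 23
  c_3 = 0*-23 + 1*9 + 0*105 + 0*-138 + 0*-53 + 0*12 = 9
  c_4 = -3*-23 + 1*9 + -1*105 + 1*-138 + -3*-53 + 1*12 = 6
  c_5 = 0*-23 + 1*9 + 0*105 + 0*-138 + 0*-53 + 1*12 = 21
  c_6 = -4*-23 + 0*9 + -2*105 + 4*-138 + -13*-53 + 0*12 = 19
Writing each c_i in base p = 3:
  c_1 = 4 = 1·3^0 + 1·3^1
  c_2 = 23 = 2·3^0 + 1·3^1 + 2·3^2
  c_3 = 9 = 0·3^0 + 0·3^1 + 1·3^2
  c_4 = 6 = 0·3^0 + 2·3^1
  c_5 = 21 = 0·3^0 + 1·3^1 + 2·3^2
  c_6 = 19 = 1·3^0 + 0·3^1 + 2·3^2
λ_0 = (1, 2, 0, 0, 0, 1)
λ_1 = (1, 1, 0, 2, 1, 0)
λ_2 = (0, 2, 1, 0, 2, 2)

((1, 2, 0, 0, 0, 1), (1, 1, 0, 2, 1, 0), (0, 2, 1, 0, 2, 2))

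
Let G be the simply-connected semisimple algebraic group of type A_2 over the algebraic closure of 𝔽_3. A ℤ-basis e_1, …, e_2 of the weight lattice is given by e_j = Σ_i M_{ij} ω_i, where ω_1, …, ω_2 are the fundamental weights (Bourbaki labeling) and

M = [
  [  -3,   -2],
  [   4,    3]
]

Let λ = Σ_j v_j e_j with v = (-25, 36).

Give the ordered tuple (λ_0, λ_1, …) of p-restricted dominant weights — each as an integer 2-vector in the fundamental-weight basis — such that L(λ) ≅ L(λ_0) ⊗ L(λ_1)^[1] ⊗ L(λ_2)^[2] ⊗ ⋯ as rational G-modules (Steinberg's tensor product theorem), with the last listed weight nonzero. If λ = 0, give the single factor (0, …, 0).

Compute c_i = Σ_j M_{ij} v_j with v = (-25, 36):
  c_1 = (-3)·(-25) + (-2)·(36) = 3
  c_2 = (4)·(-25) + 3·36 = 8
Expand coordinatewise in base 3:
  c_1 = 3 = 0·3^0 + 1·3^1
  c_2 = 8 = 2·3^0 + 2·3^1
p-restricted factor λ_0 = (0, 2)
p-restricted factor λ_1 = (1, 2)

((0, 2), (1, 2))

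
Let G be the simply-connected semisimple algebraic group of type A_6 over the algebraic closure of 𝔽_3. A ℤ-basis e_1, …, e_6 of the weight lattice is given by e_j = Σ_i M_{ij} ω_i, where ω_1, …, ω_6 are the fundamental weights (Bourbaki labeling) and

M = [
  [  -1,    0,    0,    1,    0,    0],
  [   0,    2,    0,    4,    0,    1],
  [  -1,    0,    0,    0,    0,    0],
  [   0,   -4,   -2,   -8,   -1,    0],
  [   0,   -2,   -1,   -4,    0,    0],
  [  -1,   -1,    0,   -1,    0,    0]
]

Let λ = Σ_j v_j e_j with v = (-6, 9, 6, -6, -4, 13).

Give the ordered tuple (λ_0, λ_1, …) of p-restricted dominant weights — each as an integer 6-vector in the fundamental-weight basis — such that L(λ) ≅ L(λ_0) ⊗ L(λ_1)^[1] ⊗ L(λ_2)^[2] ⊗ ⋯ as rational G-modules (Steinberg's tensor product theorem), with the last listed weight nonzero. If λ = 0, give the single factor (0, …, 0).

ω-coordinates c = M·v, v = (-6, 9, 6, -6, -4, 13):
  c_1 = -1*-6 + 0*9 + 0*6 + 1*-6 + 0*-4 + 0*13 = 0
  c_2 = 0*-6 + 2*9 + 0*6 + 4*-6 + 0*-4 + 1*13 = 7
  c_3 = -1*-6 + 0*9 + 0*6 + 0*-6 + 0*-4 + 0*13 = 6
  c_4 = 0*-6 + -4*9 + -2*6 + -8*-6 + -1*-4 + 0*13 = 4
  c_5 = 0*-6 + -2*9 + -1*6 + -4*-6 + 0*-4 + 0*13 = 0
  c_6 = -1*-6 + -1*9 + 0*6 + -1*-6 + 0*-4 + 0*13 = 3
p = 3; digits c_i = Σ_j d_{ij}·3^j, 0 ≤ d_{ij} < 3:
  c_1 = 0
  c_2 = 7 = 1·3^0 + 2·3^1
  c_3 = 6 = 0·3^0 + 2·3^1
  c_4 = 4 = 1·3^0 + 1·3^1
  c_5 = 0
  c_6 = 3 = 0·3^0 + 1·3^1
Factor λ_0 = (0, 1, 0, 1, 0, 0)
Factor λ_1 = (0, 2, 2, 1, 0, 1)

((0, 1, 0, 1, 0, 0), (0, 2, 2, 1, 0, 1))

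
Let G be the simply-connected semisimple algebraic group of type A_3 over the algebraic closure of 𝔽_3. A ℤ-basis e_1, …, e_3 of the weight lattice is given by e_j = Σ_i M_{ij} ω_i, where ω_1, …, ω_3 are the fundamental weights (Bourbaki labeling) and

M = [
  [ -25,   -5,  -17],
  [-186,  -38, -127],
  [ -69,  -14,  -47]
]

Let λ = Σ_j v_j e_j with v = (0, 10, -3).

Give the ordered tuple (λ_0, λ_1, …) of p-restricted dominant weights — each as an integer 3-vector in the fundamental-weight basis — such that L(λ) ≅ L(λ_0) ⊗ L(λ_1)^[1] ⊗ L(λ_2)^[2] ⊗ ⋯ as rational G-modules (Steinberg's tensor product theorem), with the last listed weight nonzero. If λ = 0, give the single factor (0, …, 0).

((1, 1, 1),)

ω-coordinates c = M·v, v = (0, 10, -3):
  c_1 = -25*0 + -5*10 + -17*-3 = 1
  c_2 = -186*0 + -38*10 + -127*-3 = 1
  c_3 = -69*0 + -14*10 + -47*-3 = 1
Expand coordinatewise in base 3:
  c_1 = 1 = 1·3^0
  c_2 = 1 = 1·3^0
  c_3 = 1 = 1·3^0
Factor λ_0 = (1, 1, 1)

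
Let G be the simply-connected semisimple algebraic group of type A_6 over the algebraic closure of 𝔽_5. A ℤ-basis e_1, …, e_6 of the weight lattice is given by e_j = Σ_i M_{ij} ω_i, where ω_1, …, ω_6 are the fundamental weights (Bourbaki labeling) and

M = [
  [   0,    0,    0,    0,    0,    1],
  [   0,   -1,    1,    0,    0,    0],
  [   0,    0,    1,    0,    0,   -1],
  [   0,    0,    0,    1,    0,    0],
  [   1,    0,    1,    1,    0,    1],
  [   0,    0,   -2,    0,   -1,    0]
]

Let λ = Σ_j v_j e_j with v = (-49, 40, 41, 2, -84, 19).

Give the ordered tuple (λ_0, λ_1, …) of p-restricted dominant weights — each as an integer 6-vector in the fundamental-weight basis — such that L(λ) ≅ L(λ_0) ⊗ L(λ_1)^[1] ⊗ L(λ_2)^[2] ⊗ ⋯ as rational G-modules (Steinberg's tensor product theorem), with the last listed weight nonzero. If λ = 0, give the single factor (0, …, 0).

((4, 1, 2, 2, 3, 2), (3, 0, 4, 0, 2, 0))

Compute c_i = Σ_j M_{ij} v_j with v = (-49, 40, 41, 2, -84, 19):
  c_1 = 0*-49 + 0*40 + 0*41 + 0*2 + 0*-84 + 1*19 = 19
  c_2 = 0*-49 + -1*40 + 1*41 + 0*2 + 0*-84 + 0*19 = 1
  c_3 = 0*-49 + 0*40 + 1*41 + 0*2 + 0*-84 + -1*19 = 22
  c_4 = 0*-49 + 0*40 + 0*41 + 1*2 + 0*-84 + 0*19 = 2
  c_5 = 1*-49 + 0*40 + 1*41 + 1*2 + 0*-84 + 1*19 = 13
  c_6 = 0*-49 + 0*40 + -2*41 + 0*2 + -1*-84 + 0*19 = 2
Writing each c_i in base p = 5:
  c_1 = 19 = 4·5^0 + 3·5^1
  c_2 = 1 = 1·5^0
  c_3 = 22 = 2·5^0 + 4·5^1
  c_4 = 2 = 2·5^0
  c_5 = 13 = 3·5^0 + 2·5^1
  c_6 = 2 = 2·5^0
p-restricted factor λ_0 = (4, 1, 2, 2, 3, 2)
p-restricted factor λ_1 = (3, 0, 4, 0, 2, 0)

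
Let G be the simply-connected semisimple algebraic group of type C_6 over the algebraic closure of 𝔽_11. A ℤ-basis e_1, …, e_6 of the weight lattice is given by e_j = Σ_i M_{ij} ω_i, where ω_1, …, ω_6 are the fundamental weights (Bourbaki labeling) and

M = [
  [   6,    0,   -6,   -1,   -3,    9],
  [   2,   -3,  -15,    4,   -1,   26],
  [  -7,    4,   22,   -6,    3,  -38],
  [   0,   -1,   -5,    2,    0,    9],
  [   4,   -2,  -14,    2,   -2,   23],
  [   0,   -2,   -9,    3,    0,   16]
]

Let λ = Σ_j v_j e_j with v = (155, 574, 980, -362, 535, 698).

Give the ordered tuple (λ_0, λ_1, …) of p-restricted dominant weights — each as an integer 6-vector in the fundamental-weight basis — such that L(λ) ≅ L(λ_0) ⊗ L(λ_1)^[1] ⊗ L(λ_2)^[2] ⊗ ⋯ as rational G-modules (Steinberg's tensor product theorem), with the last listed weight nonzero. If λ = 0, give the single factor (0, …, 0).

Converting to the ω-basis (c_i = row i of M dotted with v = (155, 574, 980, -362, 535, 698)):
  c_1 = (6)·(155) + (0)·(574) + (-6)·(980) + (-1)·(-362) + (-3)·(535) + (9)·(698) = 89
  c_2 = (2)·(155) + (-3)·(574) + (-15)·(980) + (4)·(-362) + (-1)·(535) + (26)·(698) = 53
  c_3 = (-7)·(155) + (4)·(574) + (22)·(980) + (-6)·(-362) + (3)·(535) + (-38)·(698) = 24
  c_4 = (0)·(155) + (-1)·(574) + (-5)·(980) + (2)·(-362) + (0)·(535) + (9)·(698) = 84
  c_5 = (4)·(155) + (-2)·(574) + (-14)·(980) + (2)·(-362) + (-2)·(535) + (23)·(698) = 12
  c_6 = (0)·(155) + (-2)·(574) + (-9)·(980) + (3)·(-362) + (0)·(535) + (16)·(698) = 114
Writing each c_i in base p = 11:
  c_1 = 89 = 1·11^0 + 8·11^1
  c_2 = 53 = 9·11^0 + 4·11^1
  c_3 = 24 = 2·11^0 + 2·11^1
  c_4 = 84 = 7·11^0 + 7·11^1
  c_5 = 12 = 1·11^0 + 1·11^1
  c_6 = 114 = 4·11^0 + 10·11^1
Factor λ_0 = (1, 9, 2, 7, 1, 4)
Factor λ_1 = (8, 4, 2, 7, 1, 10)

((1, 9, 2, 7, 1, 4), (8, 4, 2, 7, 1, 10))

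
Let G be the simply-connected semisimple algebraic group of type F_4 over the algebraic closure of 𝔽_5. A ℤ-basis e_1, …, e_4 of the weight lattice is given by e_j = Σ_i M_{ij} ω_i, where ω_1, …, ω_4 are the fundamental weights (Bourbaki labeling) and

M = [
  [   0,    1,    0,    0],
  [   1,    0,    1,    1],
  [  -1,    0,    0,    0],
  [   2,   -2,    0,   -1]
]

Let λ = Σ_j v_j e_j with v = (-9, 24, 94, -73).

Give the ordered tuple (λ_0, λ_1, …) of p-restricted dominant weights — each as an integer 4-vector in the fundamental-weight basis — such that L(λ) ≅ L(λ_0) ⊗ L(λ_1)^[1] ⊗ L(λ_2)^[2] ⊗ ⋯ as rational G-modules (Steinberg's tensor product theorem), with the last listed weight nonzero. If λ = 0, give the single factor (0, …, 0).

ω-coordinates c = M·v, v = (-9, 24, 94, -73):
  c_1 = (0)·(-9) + 1·24 + 0·94 + (0)·(-73) = 24
  c_2 = (1)·(-9) + 0·24 + 1·94 + (1)·(-73) = 12
  c_3 = (-1)·(-9) + 0·24 + 0·94 + (0)·(-73) = 9
  c_4 = (2)·(-9) + (-2)·(24) + 0·94 + (-1)·(-73) = 7
Expand coordinatewise in base 5:
  c_1 = 24 = 4·5^0 + 4·5^1
  c_2 = 12 = 2·5^0 + 2·5^1
  c_3 = 9 = 4·5^0 + 1·5^1
  c_4 = 7 = 2·5^0 + 1·5^1
λ_0 = (4, 2, 4, 2)
λ_1 = (4, 2, 1, 1)

((4, 2, 4, 2), (4, 2, 1, 1))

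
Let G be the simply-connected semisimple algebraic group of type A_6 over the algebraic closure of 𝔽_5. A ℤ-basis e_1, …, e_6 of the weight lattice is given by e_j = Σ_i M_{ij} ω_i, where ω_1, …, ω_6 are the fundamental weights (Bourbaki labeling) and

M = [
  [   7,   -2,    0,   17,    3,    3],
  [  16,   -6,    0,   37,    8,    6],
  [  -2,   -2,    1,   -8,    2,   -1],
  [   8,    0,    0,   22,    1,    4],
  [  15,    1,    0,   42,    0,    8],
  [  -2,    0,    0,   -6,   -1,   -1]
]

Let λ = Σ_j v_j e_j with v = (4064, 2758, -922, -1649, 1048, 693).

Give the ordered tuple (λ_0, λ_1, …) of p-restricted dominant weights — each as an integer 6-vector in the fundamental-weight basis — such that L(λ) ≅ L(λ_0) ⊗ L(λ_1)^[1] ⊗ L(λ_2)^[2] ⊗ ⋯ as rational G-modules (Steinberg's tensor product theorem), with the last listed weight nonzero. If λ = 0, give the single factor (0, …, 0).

Converting to the ω-basis (c_i = row i of M dotted with v = (4064, 2758, -922, -1649, 1048, 693)):
  c_1 = 7·4064 + (-2)·(2758) + (0)·(-922) + (17)·(-1649) + 3·1048 + 3·693 = 122
  c_2 = 16·4064 + (-6)·(2758) + (0)·(-922) + (37)·(-1649) + 8·1048 + 6·693 = 5
  c_3 = (-2)·(4064) + (-2)·(2758) + (1)·(-922) + (-8)·(-1649) + 2·1048 + (-1)·(693) = 29
  c_4 = 8·4064 + 0·2758 + (0)·(-922) + (22)·(-1649) + 1·1048 + 4·693 = 54
  c_5 = 15·4064 + 1·2758 + (0)·(-922) + (42)·(-1649) + 0·1048 + 8·693 = 4
  c_6 = (-2)·(4064) + 0·2758 + (0)·(-922) + (-6)·(-1649) + (-1)·(1048) + (-1)·(693) = 25
p = 5; digits c_i = Σ_j d_{ij}·5^j, 0 ≤ d_{ij} < 5:
  c_1 = 122 = 2·5^0 + 4·5^1 + 4·5^2
  c_2 = 5 = 0·5^0 + 1·5^1
  c_3 = 29 = 4·5^0 + 0·5^1 + 1·5^2
  c_4 = 54 = 4·5^0 + 0·5^1 + 2·5^2
  c_5 = 4 = 4·5^0
  c_6 = 25 = 0·5^0 + 0·5^1 + 1·5^2
Factor λ_0 = (2, 0, 4, 4, 4, 0)
Factor λ_1 = (4, 1, 0, 0, 0, 0)
Factor λ_2 = (4, 0, 1, 2, 0, 1)

((2, 0, 4, 4, 4, 0), (4, 1, 0, 0, 0, 0), (4, 0, 1, 2, 0, 1))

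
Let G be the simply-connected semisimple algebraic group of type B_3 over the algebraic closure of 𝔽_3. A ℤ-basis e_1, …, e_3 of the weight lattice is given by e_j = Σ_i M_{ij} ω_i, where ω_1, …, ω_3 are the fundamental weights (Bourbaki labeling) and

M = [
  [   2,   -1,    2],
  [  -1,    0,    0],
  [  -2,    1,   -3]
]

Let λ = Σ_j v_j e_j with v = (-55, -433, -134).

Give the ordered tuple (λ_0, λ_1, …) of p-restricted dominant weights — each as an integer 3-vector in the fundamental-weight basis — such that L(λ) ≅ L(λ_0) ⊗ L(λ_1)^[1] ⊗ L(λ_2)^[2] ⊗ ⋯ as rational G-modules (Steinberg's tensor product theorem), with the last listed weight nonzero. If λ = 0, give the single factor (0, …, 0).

In the fundamental-weight basis, λ has coordinates c = M·v (v = (-55, -433, -134)):
  c_1 = 2*-55 + -1*-433 + 2*-134 = 55
  c_2 = -1*-55 + 0*-433 + 0*-134 = 55
  c_3 = -2*-55 + 1*-433 + -3*-134 = 79
Writing each c_i in base p = 3:
  c_1 = 55 = 1·3^0 + 0·3^1 + 0·3^2 + 2·3^3
  c_2 = 55 = 1·3^0 + 0·3^1 + 0·3^2 + 2·3^3
  c_3 = 79 = 1·3^0 + 2·3^1 + 2·3^2 + 2·3^3
λ_0 = (1, 1, 1)
λ_1 = (0, 0, 2)
λ_2 = (0, 0, 2)
λ_3 = (2, 2, 2)

((1, 1, 1), (0, 0, 2), (0, 0, 2), (2, 2, 2))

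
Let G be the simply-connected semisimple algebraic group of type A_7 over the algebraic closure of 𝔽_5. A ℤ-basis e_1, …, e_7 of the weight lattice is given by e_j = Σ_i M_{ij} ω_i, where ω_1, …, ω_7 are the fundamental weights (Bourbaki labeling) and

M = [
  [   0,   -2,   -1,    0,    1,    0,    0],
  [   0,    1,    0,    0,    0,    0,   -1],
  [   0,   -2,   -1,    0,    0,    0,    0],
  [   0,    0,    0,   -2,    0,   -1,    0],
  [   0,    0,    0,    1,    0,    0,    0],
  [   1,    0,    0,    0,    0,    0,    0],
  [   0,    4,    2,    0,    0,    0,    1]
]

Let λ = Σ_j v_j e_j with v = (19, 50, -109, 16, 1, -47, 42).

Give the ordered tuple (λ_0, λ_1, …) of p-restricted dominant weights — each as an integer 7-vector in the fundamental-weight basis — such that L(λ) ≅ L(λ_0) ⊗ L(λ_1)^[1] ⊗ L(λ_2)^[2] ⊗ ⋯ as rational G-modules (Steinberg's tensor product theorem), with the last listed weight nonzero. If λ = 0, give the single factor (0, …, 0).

Change of basis e → ω: c = M·v where v = (19, 50, -109, 16, 1, -47, 42):
  c_1 = 0·19 + (-2)·(50) + (-1)·(-109) + 0·16 + 1·1 + (0)·(-47) + 0·42 = 10
  c_2 = 0·19 + 1·50 + (0)·(-109) + 0·16 + 0·1 + (0)·(-47) + (-1)·(42) = 8
  c_3 = 0·19 + (-2)·(50) + (-1)·(-109) + 0·16 + 0·1 + (0)·(-47) + 0·42 = 9
  c_4 = 0·19 + 0·50 + (0)·(-109) + (-2)·(16) + 0·1 + (-1)·(-47) + 0·42 = 15
  c_5 = 0·19 + 0·50 + (0)·(-109) + 1·16 + 0·1 + (0)·(-47) + 0·42 = 16
  c_6 = 1·19 + 0·50 + (0)·(-109) + 0·16 + 0·1 + (0)·(-47) + 0·42 = 19
  c_7 = 0·19 + 4·50 + (2)·(-109) + 0·16 + 0·1 + (0)·(-47) + 1·42 = 24
Writing each c_i in base p = 5:
  c_1 = 10 = 0·5^0 + 2·5^1
  c_2 = 8 = 3·5^0 + 1·5^1
  c_3 = 9 = 4·5^0 + 1·5^1
  c_4 = 15 = 0·5^0 + 3·5^1
  c_5 = 16 = 1·5^0 + 3·5^1
  c_6 = 19 = 4·5^0 + 3·5^1
  c_7 = 24 = 4·5^0 + 4·5^1
Factor λ_0 = (0, 3, 4, 0, 1, 4, 4)
Factor λ_1 = (2, 1, 1, 3, 3, 3, 4)

((0, 3, 4, 0, 1, 4, 4), (2, 1, 1, 3, 3, 3, 4))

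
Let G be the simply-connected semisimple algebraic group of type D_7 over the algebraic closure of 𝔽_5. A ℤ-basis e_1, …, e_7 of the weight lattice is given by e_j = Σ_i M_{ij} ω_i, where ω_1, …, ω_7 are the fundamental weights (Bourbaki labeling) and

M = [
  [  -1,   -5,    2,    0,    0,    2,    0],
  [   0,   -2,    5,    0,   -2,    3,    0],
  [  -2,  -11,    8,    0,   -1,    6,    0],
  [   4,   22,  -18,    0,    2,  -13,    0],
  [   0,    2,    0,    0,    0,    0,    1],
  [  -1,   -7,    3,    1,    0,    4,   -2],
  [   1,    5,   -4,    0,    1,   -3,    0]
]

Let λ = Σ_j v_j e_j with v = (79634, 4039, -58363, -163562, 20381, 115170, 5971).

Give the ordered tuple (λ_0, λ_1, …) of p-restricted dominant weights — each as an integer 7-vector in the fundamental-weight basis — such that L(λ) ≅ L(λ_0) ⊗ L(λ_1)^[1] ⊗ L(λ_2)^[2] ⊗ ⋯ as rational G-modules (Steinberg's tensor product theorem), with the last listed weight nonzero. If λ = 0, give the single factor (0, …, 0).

In the fundamental-weight basis, λ has coordinates c = M·v (v = (79634, 4039, -58363, -163562, 20381, 115170, 5971)):
  c_1 = -1*79634 + -5*4039 + 2*-58363 + 0*-163562 + 0*20381 + 2*115170 + 0*5971 = 13785
  c_2 = 0*79634 + -2*4039 + 5*-58363 + 0*-163562 + -2*20381 + 3*115170 + 0*5971 = 4855
  c_3 = -2*79634 + -11*4039 + 8*-58363 + 0*-163562 + -1*20381 + 6*115170 + 0*5971 = 38
  c_4 = 4*79634 + 22*4039 + -18*-58363 + 0*-163562 + 2*20381 + -13*115170 + 0*5971 = 1480
  c_5 = 0*79634 + 2*4039 + 0*-58363 + 0*-163562 + 0*20381 + 0*115170 + 1*5971 = 14049
  c_6 = -1*79634 + -7*4039 + 3*-58363 + 1*-163562 + 0*20381 + 4*115170 + -2*5971 = 2180
  c_7 = 1*79634 + 5*4039 + -4*-58363 + 0*-163562 + 1*20381 + -3*115170 + 0*5971 = 8152
Base-5 expansion of each c_i:
  c_1 = 13785 = 0·5^0 + 2·5^1 + 1·5^2 + 0·5^3 + 2·5^4 + 4·5^5
  c_2 = 4855 = 0·5^0 + 1·5^1 + 4·5^2 + 3·5^3 + 2·5^4 + 1·5^5
  c_3 = 38 = 3·5^0 + 2·5^1 + 1·5^2
  c_4 = 1480 = 0·5^0 + 1·5^1 + 4·5^2 + 1·5^3 + 2·5^4
  c_5 = 14049 = 4·5^0 + 4·5^1 + 1·5^2 + 2·5^3 + 2·5^4 + 4·5^5
  c_6 = 2180 = 0·5^0 + 1·5^1 + 2·5^2 + 2·5^3 + 3·5^4
  c_7 = 8152 = 2·5^0 + 0·5^1 + 1·5^2 + 0·5^3 + 3·5^4 + 2·5^5
Factor λ_0 = (0, 0, 3, 0, 4, 0, 2)
Factor λ_1 = (2, 1, 2, 1, 4, 1, 0)
Factor λ_2 = (1, 4, 1, 4, 1, 2, 1)
Factor λ_3 = (0, 3, 0, 1, 2, 2, 0)
Factor λ_4 = (2, 2, 0, 2, 2, 3, 3)
Factor λ_5 = (4, 1, 0, 0, 4, 0, 2)

((0, 0, 3, 0, 4, 0, 2), (2, 1, 2, 1, 4, 1, 0), (1, 4, 1, 4, 1, 2, 1), (0, 3, 0, 1, 2, 2, 0), (2, 2, 0, 2, 2, 3, 3), (4, 1, 0, 0, 4, 0, 2))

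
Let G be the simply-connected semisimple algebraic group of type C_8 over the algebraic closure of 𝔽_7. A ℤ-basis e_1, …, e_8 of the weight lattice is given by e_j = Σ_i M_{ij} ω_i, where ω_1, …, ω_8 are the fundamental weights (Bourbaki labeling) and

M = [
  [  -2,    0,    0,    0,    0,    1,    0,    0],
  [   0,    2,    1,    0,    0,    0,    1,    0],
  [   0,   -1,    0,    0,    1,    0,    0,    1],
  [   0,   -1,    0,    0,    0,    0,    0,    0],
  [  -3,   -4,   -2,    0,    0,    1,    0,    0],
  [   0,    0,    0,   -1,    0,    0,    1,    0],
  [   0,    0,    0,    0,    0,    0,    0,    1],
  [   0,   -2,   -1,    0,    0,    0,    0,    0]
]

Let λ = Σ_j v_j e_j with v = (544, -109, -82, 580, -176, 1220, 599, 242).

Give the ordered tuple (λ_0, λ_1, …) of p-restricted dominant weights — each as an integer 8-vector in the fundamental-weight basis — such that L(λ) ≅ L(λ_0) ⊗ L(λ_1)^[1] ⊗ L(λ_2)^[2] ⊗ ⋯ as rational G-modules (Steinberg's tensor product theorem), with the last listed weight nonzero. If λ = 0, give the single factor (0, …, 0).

In the fundamental-weight basis, λ has coordinates c = M·v (v = (544, -109, -82, 580, -176, 1220, 599, 242)):
  c_1 = (-2)·(544) + (0)·(-109) + (0)·(-82) + 0·580 + (0)·(-176) + 1·1220 + 0·599 + 0·242 = 132
  c_2 = 0·544 + (2)·(-109) + (1)·(-82) + 0·580 + (0)·(-176) + 0·1220 + 1·599 + 0·242 = 299
  c_3 = 0·544 + (-1)·(-109) + (0)·(-82) + 0·580 + (1)·(-176) + 0·1220 + 0·599 + 1·242 = 175
  c_4 = 0·544 + (-1)·(-109) + (0)·(-82) + 0·580 + (0)·(-176) + 0·1220 + 0·599 + 0·242 = 109
  c_5 = (-3)·(544) + (-4)·(-109) + (-2)·(-82) + 0·580 + (0)·(-176) + 1·1220 + 0·599 + 0·242 = 188
  c_6 = 0·544 + (0)·(-109) + (0)·(-82) + (-1)·(580) + (0)·(-176) + 0·1220 + 1·599 + 0·242 = 19
  c_7 = 0·544 + (0)·(-109) + (0)·(-82) + 0·580 + (0)·(-176) + 0·1220 + 0·599 + 1·242 = 242
  c_8 = 0·544 + (-2)·(-109) + (-1)·(-82) + 0·580 + (0)·(-176) + 0·1220 + 0·599 + 0·242 = 300
Expand coordinatewise in base 7:
  c_1 = 132 = 6·7^0 + 4·7^1 + 2·7^2
  c_2 = 299 = 5·7^0 + 0·7^1 + 6·7^2
  c_3 = 175 = 0·7^0 + 4·7^1 + 3·7^2
  c_4 = 109 = 4·7^0 + 1·7^1 + 2·7^2
  c_5 = 188 = 6·7^0 + 5·7^1 + 3·7^2
  c_6 = 19 = 5·7^0 + 2·7^1
  c_7 = 242 = 4·7^0 + 6·7^1 + 4·7^2
  c_8 = 300 = 6·7^0 + 0·7^1 + 6·7^2
λ_0 = (6, 5, 0, 4, 6, 5, 4, 6)
λ_1 = (4, 0, 4, 1, 5, 2, 6, 0)
λ_2 = (2, 6, 3, 2, 3, 0, 4, 6)

((6, 5, 0, 4, 6, 5, 4, 6), (4, 0, 4, 1, 5, 2, 6, 0), (2, 6, 3, 2, 3, 0, 4, 6))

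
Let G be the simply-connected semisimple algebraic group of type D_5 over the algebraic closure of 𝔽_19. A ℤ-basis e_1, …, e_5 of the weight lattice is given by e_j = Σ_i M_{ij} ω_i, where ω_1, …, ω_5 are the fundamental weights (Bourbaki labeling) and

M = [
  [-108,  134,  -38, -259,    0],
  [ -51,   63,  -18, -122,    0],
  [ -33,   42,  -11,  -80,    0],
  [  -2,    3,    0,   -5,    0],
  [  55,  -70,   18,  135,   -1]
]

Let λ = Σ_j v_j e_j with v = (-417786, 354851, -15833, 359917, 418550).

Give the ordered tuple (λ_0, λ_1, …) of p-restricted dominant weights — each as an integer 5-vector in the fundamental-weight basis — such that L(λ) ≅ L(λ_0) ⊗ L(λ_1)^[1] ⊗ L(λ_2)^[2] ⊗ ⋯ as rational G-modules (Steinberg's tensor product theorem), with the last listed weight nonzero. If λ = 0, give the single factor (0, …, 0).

In the fundamental-weight basis, λ has coordinates c = M·v (v = (-417786, 354851, -15833, 359917, 418550)):
  c_1 = (-108)·(-417786) + (134)·(354851) + (-38)·(-15833) + (-259)·(359917) + (0)·(418550) = 54073
  c_2 = (-51)·(-417786) + (63)·(354851) + (-18)·(-15833) + (-122)·(359917) + (0)·(418550) = 37819
  c_3 = (-33)·(-417786) + (42)·(354851) + (-11)·(-15833) + (-80)·(359917) + (0)·(418550) = 71483
  c_4 = (-2)·(-417786) + (3)·(354851) + (0)·(-15833) + (-5)·(359917) + (0)·(418550) = 100540
  c_5 = (55)·(-417786) + (-70)·(354851) + (18)·(-15833) + (135)·(359917) + (-1)·(418550) = 67451
Expand coordinatewise in base 19:
  c_1 = 54073 = 18·19^0 + 14·19^1 + 16·19^2 + 7·19^3
  c_2 = 37819 = 9·19^0 + 14·19^1 + 9·19^2 + 5·19^3
  c_3 = 71483 = 5·19^0 + 0·19^1 + 8·19^2 + 10·19^3
  c_4 = 100540 = 11·19^0 + 9·19^1 + 12·19^2 + 14·19^3
  c_5 = 67451 = 1·19^0 + 16·19^1 + 15·19^2 + 9·19^3
λ_0 = (18, 9, 5, 11, 1)
λ_1 = (14, 14, 0, 9, 16)
λ_2 = (16, 9, 8, 12, 15)
λ_3 = (7, 5, 10, 14, 9)

((18, 9, 5, 11, 1), (14, 14, 0, 9, 16), (16, 9, 8, 12, 15), (7, 5, 10, 14, 9))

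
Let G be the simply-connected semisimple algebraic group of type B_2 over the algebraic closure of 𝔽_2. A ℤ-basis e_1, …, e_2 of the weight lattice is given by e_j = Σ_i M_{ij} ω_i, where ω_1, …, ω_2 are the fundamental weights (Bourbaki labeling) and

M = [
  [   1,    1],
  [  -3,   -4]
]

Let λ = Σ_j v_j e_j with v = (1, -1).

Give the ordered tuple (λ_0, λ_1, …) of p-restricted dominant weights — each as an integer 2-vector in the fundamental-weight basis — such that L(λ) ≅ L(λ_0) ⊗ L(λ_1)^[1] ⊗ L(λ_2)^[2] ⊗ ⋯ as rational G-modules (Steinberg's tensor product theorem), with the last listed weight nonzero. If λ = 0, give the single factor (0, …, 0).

((0, 1),)

ω-coordinates c = M·v, v = (1, -1):
  c_1 = (1)·(1) + (1)·(-1) = 0
  c_2 = (-3)·(1) + (-4)·(-1) = 1
p = 2; digits c_i = Σ_j d_{ij}·2^j, 0 ≤ d_{ij} < 2:
  c_1 = 0
  c_2 = 1 = 1·2^0
Factor λ_0 = (0, 1)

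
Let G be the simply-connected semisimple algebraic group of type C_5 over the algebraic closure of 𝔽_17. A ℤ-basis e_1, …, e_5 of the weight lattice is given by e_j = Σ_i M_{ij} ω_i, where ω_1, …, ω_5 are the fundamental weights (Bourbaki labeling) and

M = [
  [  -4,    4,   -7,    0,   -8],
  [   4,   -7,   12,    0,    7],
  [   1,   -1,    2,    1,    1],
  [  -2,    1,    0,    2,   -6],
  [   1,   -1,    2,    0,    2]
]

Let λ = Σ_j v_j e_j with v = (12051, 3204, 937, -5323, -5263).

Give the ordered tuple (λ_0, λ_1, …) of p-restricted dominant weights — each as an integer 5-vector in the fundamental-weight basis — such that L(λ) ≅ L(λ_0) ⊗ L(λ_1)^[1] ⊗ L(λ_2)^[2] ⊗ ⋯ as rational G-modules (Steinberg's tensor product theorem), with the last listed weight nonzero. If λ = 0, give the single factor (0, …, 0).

In the fundamental-weight basis, λ has coordinates c = M·v (v = (12051, 3204, 937, -5323, -5263)):
  c_1 = (-4)·(12051) + 4·3204 + (-7)·(937) + (0)·(-5323) + (-8)·(-5263) = 157
  c_2 = 4·12051 + (-7)·(3204) + 12·937 + (0)·(-5323) + (7)·(-5263) = 179
  c_3 = 1·12051 + (-1)·(3204) + 2·937 + (1)·(-5323) + (1)·(-5263) = 135
  c_4 = (-2)·(12051) + 1·3204 + 0·937 + (2)·(-5323) + (-6)·(-5263) = 34
  c_5 = 1·12051 + (-1)·(3204) + 2·937 + (0)·(-5323) + (2)·(-5263) = 195
Writing each c_i in base p = 17:
  c_1 = 157 = 4·17^0 + 9·17^1
  c_2 = 179 = 9·17^0 + 10·17^1
  c_3 = 135 = 16·17^0 + 7·17^1
  c_4 = 34 = 0·17^0 + 2·17^1
  c_5 = 195 = 8·17^0 + 11·17^1
p-restricted factor λ_0 = (4, 9, 16, 0, 8)
p-restricted factor λ_1 = (9, 10, 7, 2, 11)

((4, 9, 16, 0, 8), (9, 10, 7, 2, 11))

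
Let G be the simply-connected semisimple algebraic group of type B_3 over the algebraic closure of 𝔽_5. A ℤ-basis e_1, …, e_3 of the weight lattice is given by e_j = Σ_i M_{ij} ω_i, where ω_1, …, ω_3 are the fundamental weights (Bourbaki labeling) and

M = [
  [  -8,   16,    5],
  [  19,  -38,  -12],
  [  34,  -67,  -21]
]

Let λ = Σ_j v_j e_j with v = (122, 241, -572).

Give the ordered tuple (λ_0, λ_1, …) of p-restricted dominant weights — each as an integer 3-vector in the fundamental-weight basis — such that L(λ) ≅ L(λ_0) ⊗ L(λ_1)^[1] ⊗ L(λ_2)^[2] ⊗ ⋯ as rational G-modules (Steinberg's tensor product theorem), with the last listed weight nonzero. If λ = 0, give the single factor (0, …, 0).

ω-coordinates c = M·v, v = (122, 241, -572):
  c_1 = (-8)·(122) + (16)·(241) + (5)·(-572) = 20
  c_2 = (19)·(122) + (-38)·(241) + (-12)·(-572) = 24
  c_3 = (34)·(122) + (-67)·(241) + (-21)·(-572) = 13
Base-5 expansion of each c_i:
  c_1 = 20 = 0·5^0 + 4·5^1
  c_2 = 24 = 4·5^0 + 4·5^1
  c_3 = 13 = 3·5^0 + 2·5^1
λ_0 = (0, 4, 3)
λ_1 = (4, 4, 2)

((0, 4, 3), (4, 4, 2))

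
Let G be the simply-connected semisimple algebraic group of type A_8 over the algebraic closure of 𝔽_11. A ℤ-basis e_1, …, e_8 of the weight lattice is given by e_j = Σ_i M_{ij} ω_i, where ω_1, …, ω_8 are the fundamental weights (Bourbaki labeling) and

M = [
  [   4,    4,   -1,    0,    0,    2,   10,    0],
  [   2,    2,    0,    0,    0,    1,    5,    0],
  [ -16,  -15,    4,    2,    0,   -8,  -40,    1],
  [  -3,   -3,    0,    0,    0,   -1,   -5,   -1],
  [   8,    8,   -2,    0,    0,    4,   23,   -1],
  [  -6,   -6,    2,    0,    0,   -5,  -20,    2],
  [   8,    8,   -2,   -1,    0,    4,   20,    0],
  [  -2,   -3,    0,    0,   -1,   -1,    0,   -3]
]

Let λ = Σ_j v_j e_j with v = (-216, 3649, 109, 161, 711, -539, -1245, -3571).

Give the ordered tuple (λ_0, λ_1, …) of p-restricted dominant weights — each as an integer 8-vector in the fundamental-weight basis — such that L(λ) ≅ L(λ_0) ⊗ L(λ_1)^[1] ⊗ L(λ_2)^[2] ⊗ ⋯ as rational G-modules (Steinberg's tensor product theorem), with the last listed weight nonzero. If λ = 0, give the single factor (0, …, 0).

In the fundamental-weight basis, λ has coordinates c = M·v (v = (-216, 3649, 109, 161, 711, -539, -1245, -3571)):
  c_1 = (4)·(-216) + (4)·(3649) + (-1)·(109) + (0)·(161) + (0)·(711) + (2)·(-539) + (10)·(-1245) + (0)·(-3571) = 95
  c_2 = (2)·(-216) + (2)·(3649) + (0)·(109) + (0)·(161) + (0)·(711) + (1)·(-539) + (5)·(-1245) + (0)·(-3571) = 102
  c_3 = (-16)·(-216) + (-15)·(3649) + (4)·(109) + (2)·(161) + (0)·(711) + (-8)·(-539) + (-40)·(-1245) + (1)·(-3571) = 20
  c_4 = (-3)·(-216) + (-3)·(3649) + (0)·(109) + (0)·(161) + (0)·(711) + (-1)·(-539) + (-5)·(-1245) + (-1)·(-3571) = 36
  c_5 = (8)·(-216) + (8)·(3649) + (-2)·(109) + (0)·(161) + (0)·(711) + (4)·(-539) + (23)·(-1245) + (-1)·(-3571) = 26
  c_6 = (-6)·(-216) + (-6)·(3649) + (2)·(109) + (0)·(161) + (0)·(711) + (-5)·(-539) + (-20)·(-1245) + (2)·(-3571) = 73
  c_7 = (8)·(-216) + (8)·(3649) + (-2)·(109) + (-1)·(161) + (0)·(711) + (4)·(-539) + (20)·(-1245) + (0)·(-3571) = 29
  c_8 = (-2)·(-216) + (-3)·(3649) + (0)·(109) + (0)·(161) + (-1)·(711) + (-1)·(-539) + (0)·(-1245) + (-3)·(-3571) = 26
Base-11 expansion of each c_i:
  c_1 = 95 = 7·11^0 + 8·11^1
  c_2 = 102 = 3·11^0 + 9·11^1
  c_3 = 20 = 9·11^0 + 1·11^1
  c_4 = 36 = 3·11^0 + 3·11^1
  c_5 = 26 = 4·11^0 + 2·11^1
  c_6 = 73 = 7·11^0 + 6·11^1
  c_7 = 29 = 7·11^0 + 2·11^1
  c_8 = 26 = 4·11^0 + 2·11^1
p-restricted factor λ_0 = (7, 3, 9, 3, 4, 7, 7, 4)
p-restricted factor λ_1 = (8, 9, 1, 3, 2, 6, 2, 2)

((7, 3, 9, 3, 4, 7, 7, 4), (8, 9, 1, 3, 2, 6, 2, 2))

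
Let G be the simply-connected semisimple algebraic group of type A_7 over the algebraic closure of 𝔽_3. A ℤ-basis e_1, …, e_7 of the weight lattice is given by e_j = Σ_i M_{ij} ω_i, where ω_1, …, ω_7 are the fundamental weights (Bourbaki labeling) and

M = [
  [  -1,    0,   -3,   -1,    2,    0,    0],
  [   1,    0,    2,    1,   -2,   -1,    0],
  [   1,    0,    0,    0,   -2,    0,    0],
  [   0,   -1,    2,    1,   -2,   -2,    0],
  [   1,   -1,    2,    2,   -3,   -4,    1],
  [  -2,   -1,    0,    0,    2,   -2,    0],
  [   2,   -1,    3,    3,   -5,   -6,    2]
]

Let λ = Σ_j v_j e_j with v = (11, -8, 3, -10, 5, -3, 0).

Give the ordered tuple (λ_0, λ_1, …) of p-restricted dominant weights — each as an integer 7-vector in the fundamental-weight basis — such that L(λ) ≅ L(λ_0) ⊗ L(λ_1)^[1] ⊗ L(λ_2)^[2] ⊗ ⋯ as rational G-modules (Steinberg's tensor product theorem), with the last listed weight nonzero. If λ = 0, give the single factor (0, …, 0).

Compute c_i = Σ_j M_{ij} v_j with v = (11, -8, 3, -10, 5, -3, 0):
  c_1 = -1*11 + 0*-8 + -3*3 + -1*-10 + 2*5 + 0*-3 + 0*0 = 0
  c_2 = 1*11 + 0*-8 + 2*3 + 1*-10 + -2*5 + -1*-3 + 0*0 = 0
  c_3 = 1*11 + 0*-8 + 0*3 + 0*-10 + -2*5 + 0*-3 + 0*0 = 1
  c_4 = 0*11 + -1*-8 + 2*3 + 1*-10 + -2*5 + -2*-3 + 0*0 = 0
  c_5 = 1*11 + -1*-8 + 2*3 + 2*-10 + -3*5 + -4*-3 + 1*0 = 2
  c_6 = -2*11 + -1*-8 + 0*3 + 0*-10 + 2*5 + -2*-3 + 0*0 = 2
  c_7 = 2*11 + -1*-8 + 3*3 + 3*-10 + -5*5 + -6*-3 + 2*0 = 2
Writing each c_i in base p = 3:
  c_1 = 0
  c_2 = 0
  c_3 = 1 = 1·3^0
  c_4 = 0
  c_5 = 2 = 2·3^0
  c_6 = 2 = 2·3^0
  c_7 = 2 = 2·3^0
λ_0 = (0, 0, 1, 0, 2, 2, 2)

((0, 0, 1, 0, 2, 2, 2),)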